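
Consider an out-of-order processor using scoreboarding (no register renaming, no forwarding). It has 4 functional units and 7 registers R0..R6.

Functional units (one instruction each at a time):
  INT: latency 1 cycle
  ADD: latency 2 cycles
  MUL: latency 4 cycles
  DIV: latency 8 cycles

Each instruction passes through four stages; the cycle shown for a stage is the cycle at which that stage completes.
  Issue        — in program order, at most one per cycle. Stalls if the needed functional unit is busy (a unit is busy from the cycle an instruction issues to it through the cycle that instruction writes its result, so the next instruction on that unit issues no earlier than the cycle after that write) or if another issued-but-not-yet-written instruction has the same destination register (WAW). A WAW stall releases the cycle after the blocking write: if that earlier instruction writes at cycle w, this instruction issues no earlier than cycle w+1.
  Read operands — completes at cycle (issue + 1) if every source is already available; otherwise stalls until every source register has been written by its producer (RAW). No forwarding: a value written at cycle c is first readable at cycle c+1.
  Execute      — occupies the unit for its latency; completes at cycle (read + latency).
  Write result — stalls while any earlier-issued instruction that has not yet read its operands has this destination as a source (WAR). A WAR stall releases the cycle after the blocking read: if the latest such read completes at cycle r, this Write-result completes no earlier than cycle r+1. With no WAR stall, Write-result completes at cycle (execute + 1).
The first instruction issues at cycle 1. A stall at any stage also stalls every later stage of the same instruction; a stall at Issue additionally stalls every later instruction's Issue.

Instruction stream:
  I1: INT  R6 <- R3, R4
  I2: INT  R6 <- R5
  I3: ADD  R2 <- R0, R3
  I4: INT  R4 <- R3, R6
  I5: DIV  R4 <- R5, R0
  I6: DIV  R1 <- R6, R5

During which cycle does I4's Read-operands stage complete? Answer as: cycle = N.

cycle = 10

[I1] 1/2/3/4
[I2] 5/6/7/8  (struct: INT busy until I1 writes@4)
[I3] 6/7/9/10
[I4] 9/10/11/12  (struct: INT busy until I2 writes@8)
[I5] 13/14/22/23  (WAW R4: wait I4 write@12)
[I6] 24/25/33/34  (struct: DIV busy until I5 writes@23)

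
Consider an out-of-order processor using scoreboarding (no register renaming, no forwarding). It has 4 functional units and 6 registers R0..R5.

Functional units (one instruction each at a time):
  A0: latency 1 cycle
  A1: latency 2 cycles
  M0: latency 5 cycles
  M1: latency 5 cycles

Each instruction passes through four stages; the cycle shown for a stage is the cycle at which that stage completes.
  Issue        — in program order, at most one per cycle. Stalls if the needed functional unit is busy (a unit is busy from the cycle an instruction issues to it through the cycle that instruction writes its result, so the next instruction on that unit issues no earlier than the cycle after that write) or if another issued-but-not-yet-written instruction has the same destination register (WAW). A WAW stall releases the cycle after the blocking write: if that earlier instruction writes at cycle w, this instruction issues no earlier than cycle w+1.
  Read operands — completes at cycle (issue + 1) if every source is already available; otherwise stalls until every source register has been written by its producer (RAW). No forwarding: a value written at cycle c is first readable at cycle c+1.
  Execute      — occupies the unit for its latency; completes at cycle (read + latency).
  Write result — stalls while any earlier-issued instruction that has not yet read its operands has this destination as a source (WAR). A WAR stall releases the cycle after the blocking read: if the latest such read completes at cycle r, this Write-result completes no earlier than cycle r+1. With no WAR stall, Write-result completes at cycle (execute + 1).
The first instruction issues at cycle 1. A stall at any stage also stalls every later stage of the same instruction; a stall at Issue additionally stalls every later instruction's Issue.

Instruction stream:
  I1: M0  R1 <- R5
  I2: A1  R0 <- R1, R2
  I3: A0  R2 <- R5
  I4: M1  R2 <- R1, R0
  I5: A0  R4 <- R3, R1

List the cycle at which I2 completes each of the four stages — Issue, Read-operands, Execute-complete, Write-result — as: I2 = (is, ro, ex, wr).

cycle 1: issue I1 (M0)
cycle 2: I1 read-ops; issue I2 (A1)
cycle 3: issue I3 (A0)
cycle 4: I3 read-ops
cycle 5: I3 finished on A0
cycle 7: I1 finished on M0
cycle 8: I1→R1
cycle 9: I2 read-ops
cycle 10: I3→R2
cycle 11: I2 finished on A1; issue I4 (M1)
cycle 12: I2→R0; issue I5 (A0)
cycle 13: I4 read-ops; I5 read-ops
cycle 14: I5 finished on A0
cycle 15: I5→R4
cycle 18: I4 finished on M1
cycle 19: I4→R2

I2 = (2, 9, 11, 12)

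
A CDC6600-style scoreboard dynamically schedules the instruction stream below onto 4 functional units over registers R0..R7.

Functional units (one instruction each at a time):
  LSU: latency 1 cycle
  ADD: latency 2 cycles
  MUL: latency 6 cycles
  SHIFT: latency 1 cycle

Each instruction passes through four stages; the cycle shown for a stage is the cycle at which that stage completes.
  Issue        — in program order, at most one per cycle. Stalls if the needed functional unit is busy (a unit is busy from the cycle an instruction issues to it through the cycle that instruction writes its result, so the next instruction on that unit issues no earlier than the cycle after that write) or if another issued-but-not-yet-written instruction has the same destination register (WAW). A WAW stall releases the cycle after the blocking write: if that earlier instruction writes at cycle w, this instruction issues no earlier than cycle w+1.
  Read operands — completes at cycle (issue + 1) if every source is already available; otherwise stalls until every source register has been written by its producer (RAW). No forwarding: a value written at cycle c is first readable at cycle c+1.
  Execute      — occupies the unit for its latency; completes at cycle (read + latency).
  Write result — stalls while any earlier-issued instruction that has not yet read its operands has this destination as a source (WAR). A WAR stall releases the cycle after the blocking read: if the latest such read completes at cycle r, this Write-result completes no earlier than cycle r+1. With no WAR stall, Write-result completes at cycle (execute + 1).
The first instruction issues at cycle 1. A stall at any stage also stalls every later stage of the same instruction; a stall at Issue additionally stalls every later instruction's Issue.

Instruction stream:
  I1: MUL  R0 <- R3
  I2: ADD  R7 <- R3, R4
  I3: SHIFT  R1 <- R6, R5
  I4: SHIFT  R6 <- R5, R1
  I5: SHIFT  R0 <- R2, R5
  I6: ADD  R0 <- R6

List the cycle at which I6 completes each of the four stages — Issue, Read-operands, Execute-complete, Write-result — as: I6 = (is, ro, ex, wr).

cycle 1: issue I1 (MUL)
cycle 2: I1 read-ops, issue I2 (ADD)
cycle 3: I2 read-ops, issue I3 (SHIFT)
cycle 4: I3 read-ops
cycle 5: I2 finished on ADD, I3 finished on SHIFT
cycle 6: I2→R7, I3→R1
cycle 7: issue I4 (SHIFT)
cycle 8: I1 finished on MUL, I4 read-ops
cycle 9: I1→R0, I4 finished on SHIFT
cycle 10: I4→R6
cycle 11: issue I5 (SHIFT)
cycle 12: I5 read-ops
cycle 13: I5 finished on SHIFT
cycle 14: I5→R0
cycle 15: issue I6 (ADD)
cycle 16: I6 read-ops
cycle 18: I6 finished on ADD
cycle 19: I6→R0

I6 = (15, 16, 18, 19)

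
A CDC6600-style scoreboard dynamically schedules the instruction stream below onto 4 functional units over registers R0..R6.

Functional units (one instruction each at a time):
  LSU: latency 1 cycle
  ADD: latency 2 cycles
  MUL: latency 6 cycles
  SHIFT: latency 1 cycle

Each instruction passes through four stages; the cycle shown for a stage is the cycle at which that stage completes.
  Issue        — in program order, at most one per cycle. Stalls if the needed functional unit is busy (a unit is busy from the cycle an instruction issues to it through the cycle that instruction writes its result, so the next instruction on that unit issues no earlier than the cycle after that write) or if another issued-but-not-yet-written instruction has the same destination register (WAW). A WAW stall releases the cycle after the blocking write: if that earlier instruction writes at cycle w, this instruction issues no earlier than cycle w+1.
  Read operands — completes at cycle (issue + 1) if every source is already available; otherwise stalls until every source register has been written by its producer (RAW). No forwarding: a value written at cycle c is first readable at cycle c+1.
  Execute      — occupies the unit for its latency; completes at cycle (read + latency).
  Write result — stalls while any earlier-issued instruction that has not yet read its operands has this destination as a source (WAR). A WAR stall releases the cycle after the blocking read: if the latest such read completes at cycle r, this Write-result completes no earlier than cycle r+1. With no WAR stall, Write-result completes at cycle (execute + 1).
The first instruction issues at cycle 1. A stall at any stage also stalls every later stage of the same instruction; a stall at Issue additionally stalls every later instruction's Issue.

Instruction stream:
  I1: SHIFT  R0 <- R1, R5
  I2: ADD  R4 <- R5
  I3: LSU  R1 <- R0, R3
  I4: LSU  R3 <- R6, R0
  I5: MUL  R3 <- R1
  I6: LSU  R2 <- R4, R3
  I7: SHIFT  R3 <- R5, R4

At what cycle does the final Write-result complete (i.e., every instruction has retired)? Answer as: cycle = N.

cycle = 24

t=1  I1 issues→SHIFT
t=2  I1 reads; I2 issues→ADD
t=3  I1 exec-done; I2 reads; I3 issues→LSU
t=4  I1 writes R0
t=5  I2 exec-done; I3 reads
t=6  I2 writes R4; I3 exec-done
t=7  I3 writes R1
t=8  I4 issues→LSU
t=9  I4 reads
t=10  I4 exec-done
t=11  I4 writes R3
t=12  I5 issues→MUL
t=13  I5 reads; I6 issues→LSU
t=19  I5 exec-done
t=20  I5 writes R3
t=21  I6 reads; I7 issues→SHIFT
t=22  I6 exec-done; I7 reads
t=23  I6 writes R2; I7 exec-done
t=24  I7 writes R3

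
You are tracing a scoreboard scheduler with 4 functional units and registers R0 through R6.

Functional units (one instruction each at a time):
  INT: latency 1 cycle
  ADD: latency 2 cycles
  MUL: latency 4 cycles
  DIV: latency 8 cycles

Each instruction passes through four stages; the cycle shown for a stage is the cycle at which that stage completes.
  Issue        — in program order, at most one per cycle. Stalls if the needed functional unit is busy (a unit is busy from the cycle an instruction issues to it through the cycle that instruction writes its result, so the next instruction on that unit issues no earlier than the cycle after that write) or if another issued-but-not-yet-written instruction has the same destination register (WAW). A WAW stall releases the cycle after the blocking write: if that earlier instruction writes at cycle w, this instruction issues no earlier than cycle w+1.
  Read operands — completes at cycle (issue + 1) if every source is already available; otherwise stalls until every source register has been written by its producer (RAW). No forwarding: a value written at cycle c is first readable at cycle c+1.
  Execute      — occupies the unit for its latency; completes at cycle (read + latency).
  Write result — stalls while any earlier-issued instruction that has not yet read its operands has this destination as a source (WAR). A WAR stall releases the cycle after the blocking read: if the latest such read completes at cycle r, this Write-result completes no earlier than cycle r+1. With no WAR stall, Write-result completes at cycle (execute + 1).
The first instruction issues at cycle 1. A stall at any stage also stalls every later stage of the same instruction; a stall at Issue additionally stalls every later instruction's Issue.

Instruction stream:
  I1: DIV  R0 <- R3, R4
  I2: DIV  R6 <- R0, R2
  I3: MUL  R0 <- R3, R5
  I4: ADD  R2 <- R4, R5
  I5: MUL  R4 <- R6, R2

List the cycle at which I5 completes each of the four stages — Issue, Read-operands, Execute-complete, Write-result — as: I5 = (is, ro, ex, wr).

t=1  I1 issues→DIV
t=2  I1 reads
t=10  I1 exec-done
t=11  I1 writes R0
t=12  I2 issues→DIV
t=13  I2 reads; I3 issues→MUL
t=14  I3 reads; I4 issues→ADD
t=15  I4 reads
t=17  I4 exec-done
t=18  I3 exec-done; I4 writes R2
t=19  I3 writes R0
t=20  I5 issues→MUL
t=21  I2 exec-done
t=22  I2 writes R6
t=23  I5 reads
t=27  I5 exec-done
t=28  I5 writes R4

I5 = (20, 23, 27, 28)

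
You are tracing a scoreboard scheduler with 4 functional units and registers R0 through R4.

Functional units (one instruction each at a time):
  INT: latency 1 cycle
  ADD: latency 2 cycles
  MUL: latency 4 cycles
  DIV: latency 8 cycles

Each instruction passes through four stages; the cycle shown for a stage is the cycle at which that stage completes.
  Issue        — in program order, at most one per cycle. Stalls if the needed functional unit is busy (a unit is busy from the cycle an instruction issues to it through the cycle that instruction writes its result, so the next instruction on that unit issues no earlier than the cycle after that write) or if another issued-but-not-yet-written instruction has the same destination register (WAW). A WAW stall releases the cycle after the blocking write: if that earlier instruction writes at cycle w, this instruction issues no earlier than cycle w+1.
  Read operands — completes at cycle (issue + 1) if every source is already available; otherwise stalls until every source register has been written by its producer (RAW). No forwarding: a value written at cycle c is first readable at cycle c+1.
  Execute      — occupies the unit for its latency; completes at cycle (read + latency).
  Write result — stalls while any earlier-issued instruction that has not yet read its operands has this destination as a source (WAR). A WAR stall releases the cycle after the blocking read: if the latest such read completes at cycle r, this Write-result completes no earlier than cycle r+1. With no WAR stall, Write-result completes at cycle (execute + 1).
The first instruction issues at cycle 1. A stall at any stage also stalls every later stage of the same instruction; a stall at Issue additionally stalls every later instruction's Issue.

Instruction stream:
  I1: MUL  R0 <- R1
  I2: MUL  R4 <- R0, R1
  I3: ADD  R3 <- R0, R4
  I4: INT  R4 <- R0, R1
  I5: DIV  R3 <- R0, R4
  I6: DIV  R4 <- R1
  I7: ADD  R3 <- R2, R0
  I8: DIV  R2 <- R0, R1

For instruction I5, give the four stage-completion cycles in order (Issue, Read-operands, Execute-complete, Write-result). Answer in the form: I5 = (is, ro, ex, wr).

I5 = (19, 20, 28, 29)

t=1  I1 dispatched to MUL
t=2  I1 operands ready
t=6  I1 complete
t=7  R0←I1
t=8  I2 dispatched to MUL
t=9  I2 operands ready · I3 dispatched to ADD
t=13  I2 complete
t=14  R4←I2
t=15  I3 operands ready · I4 dispatched to INT
t=16  I4 operands ready
t=17  I3 complete · I4 complete
t=18  R3←I3 · R4←I4
t=19  I5 dispatched to DIV
t=20  I5 operands ready
t=28  I5 complete
t=29  R3←I5
t=30  I6 dispatched to DIV
t=31  I6 operands ready · I7 dispatched to ADD
t=32  I7 operands ready
t=34  I7 complete
t=35  R3←I7
t=39  I6 complete
t=40  R4←I6
t=41  I8 dispatched to DIV
t=42  I8 operands ready
t=50  I8 complete
t=51  R2←I8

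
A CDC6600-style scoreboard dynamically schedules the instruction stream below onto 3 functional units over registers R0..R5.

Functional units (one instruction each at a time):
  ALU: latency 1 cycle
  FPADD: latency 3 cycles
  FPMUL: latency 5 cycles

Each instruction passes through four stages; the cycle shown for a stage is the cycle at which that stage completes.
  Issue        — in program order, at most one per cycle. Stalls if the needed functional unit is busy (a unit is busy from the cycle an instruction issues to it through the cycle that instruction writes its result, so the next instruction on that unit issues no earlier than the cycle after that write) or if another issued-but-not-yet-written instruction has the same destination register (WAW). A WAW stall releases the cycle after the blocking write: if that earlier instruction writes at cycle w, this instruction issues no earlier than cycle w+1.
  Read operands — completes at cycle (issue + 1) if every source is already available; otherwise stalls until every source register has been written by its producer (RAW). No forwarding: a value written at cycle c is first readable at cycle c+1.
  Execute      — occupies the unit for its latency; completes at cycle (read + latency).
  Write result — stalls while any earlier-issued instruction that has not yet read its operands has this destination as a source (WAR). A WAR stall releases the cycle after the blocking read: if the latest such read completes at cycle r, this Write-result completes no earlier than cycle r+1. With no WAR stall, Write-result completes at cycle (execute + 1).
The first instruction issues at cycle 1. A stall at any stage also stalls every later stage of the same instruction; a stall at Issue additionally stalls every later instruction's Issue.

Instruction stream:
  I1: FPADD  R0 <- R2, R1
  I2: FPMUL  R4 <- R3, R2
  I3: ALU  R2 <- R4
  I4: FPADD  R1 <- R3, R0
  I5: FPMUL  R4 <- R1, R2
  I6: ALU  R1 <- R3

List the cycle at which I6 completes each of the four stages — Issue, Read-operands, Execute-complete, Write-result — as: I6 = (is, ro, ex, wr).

I6 = (13, 14, 15, 16)

[I1] 1/2/5/6
[I2] 2/3/8/9
[I3] 3/10/11/12  (RAW R4: wait I2 write@9)
[I4] 7/8/11/12  (struct: FPADD busy until I1 writes@6)
[I5] 10/13/18/19  (struct: FPMUL busy until I2 writes@9; RAW R1: wait I4 write@12; RAW R2: wait I3 write@12)
[I6] 13/14/15/16  (WAW R1: wait I4 write@12)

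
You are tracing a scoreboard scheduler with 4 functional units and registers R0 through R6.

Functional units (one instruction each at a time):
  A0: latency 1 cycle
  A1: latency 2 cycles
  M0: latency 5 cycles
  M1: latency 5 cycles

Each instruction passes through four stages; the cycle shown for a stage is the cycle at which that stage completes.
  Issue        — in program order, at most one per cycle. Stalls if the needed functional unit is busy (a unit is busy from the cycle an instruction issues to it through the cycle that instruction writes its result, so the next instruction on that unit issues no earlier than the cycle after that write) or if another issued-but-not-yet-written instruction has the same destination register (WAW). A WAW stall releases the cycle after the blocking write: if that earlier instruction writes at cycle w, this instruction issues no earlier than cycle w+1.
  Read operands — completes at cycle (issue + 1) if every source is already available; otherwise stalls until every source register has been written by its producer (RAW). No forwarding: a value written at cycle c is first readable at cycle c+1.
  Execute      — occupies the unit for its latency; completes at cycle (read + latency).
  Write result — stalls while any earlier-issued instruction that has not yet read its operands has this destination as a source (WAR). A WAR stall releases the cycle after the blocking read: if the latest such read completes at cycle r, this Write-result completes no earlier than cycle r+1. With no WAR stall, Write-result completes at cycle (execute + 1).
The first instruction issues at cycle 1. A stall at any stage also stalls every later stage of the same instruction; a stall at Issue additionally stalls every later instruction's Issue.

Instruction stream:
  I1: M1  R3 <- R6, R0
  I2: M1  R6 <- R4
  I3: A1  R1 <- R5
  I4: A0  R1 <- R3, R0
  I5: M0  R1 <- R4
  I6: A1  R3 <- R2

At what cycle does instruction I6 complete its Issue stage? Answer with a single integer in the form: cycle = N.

cycle = 20

[1] issue I1 (M1)
[2] I1 read-ops
[7] I1 finished on M1
[8] I1→R3
[9] issue I2 (M1)
[10] I2 read-ops, issue I3 (A1)
[11] I3 read-ops
[13] I3 finished on A1
[14] I3→R1
[15] I2 finished on M1, issue I4 (A0)
[16] I2→R6, I4 read-ops
[17] I4 finished on A0
[18] I4→R1
[19] issue I5 (M0)
[20] I5 read-ops, issue I6 (A1)
[21] I6 read-ops
[23] I6 finished on A1
[24] I6→R3
[25] I5 finished on M0
[26] I5→R1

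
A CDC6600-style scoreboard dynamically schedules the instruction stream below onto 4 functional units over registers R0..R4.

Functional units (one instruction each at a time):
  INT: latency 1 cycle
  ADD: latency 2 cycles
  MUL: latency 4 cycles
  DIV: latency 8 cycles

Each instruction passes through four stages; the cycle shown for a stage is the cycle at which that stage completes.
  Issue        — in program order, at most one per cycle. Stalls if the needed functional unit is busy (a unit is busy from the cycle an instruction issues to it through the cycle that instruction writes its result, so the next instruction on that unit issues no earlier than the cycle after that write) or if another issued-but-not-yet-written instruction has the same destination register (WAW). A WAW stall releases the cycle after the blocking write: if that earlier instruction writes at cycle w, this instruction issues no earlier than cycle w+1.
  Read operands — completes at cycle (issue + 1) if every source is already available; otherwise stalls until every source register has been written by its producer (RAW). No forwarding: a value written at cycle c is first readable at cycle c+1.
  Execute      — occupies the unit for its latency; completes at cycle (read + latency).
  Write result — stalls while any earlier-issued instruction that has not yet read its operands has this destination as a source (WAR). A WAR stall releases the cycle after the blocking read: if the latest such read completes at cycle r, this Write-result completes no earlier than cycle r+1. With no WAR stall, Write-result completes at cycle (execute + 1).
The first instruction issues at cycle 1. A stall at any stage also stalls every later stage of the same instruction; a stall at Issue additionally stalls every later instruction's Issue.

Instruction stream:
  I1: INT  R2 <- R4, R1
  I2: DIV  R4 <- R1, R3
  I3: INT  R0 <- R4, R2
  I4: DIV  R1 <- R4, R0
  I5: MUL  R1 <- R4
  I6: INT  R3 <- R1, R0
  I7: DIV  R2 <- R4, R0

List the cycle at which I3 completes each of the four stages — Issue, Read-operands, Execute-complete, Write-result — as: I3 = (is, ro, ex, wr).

I1: IS=1 RO=2 EX=3 WR=4
I2: IS=2 RO=3 EX=11 WR=12
I3: IS=5 RO=13 EX=14 WR=15  [struct: INT busy until I1 writes@4; RAW R4: wait I2 write@12]
I4: IS=13 RO=16 EX=24 WR=25  [struct: DIV busy until I2 writes@12; RAW R0: wait I3 write@15]
I5: IS=26 RO=27 EX=31 WR=32  [WAW R1: wait I4 write@25]
I6: IS=27 RO=33 EX=34 WR=35  [RAW R1: wait I5 write@32]
I7: IS=28 RO=29 EX=37 WR=38

I3 = (5, 13, 14, 15)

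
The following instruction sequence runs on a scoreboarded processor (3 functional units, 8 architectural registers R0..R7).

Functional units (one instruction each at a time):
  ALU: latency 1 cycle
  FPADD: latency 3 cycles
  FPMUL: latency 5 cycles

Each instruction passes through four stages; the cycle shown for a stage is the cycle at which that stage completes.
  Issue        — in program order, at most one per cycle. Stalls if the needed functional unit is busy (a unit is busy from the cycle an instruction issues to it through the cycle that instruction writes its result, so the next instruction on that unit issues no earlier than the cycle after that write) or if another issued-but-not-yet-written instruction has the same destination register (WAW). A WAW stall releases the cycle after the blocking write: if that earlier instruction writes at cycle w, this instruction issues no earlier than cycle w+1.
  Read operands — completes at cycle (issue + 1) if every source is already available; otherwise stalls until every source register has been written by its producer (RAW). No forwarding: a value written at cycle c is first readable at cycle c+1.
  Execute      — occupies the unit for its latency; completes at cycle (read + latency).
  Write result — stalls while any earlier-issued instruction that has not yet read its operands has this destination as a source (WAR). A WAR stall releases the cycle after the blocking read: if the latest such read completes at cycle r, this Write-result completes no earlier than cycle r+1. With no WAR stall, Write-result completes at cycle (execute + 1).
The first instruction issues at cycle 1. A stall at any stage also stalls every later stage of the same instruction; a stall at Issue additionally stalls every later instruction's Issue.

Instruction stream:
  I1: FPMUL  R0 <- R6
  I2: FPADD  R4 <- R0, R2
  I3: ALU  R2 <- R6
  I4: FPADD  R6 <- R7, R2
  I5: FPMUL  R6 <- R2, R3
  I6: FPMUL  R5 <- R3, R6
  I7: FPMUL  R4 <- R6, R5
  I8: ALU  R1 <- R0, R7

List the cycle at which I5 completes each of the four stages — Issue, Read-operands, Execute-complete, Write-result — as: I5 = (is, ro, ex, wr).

I5 = (20, 21, 26, 27)

cycle 1: I1 dispatched to FPMUL
cycle 2: I1 operands ready | I2 dispatched to FPADD
cycle 3: I3 dispatched to ALU
cycle 4: I3 operands ready
cycle 5: I3 complete
cycle 7: I1 complete
cycle 8: R0←I1
cycle 9: I2 operands ready
cycle 10: R2←I3
cycle 12: I2 complete
cycle 13: R4←I2
cycle 14: I4 dispatched to FPADD
cycle 15: I4 operands ready
cycle 18: I4 complete
cycle 19: R6←I4
cycle 20: I5 dispatched to FPMUL
cycle 21: I5 operands ready
cycle 26: I5 complete
cycle 27: R6←I5
cycle 28: I6 dispatched to FPMUL
cycle 29: I6 operands ready
cycle 34: I6 complete
cycle 35: R5←I6
cycle 36: I7 dispatched to FPMUL
cycle 37: I7 operands ready | I8 dispatched to ALU
cycle 38: I8 operands ready
cycle 39: I8 complete
cycle 40: R1←I8
cycle 42: I7 complete
cycle 43: R4←I7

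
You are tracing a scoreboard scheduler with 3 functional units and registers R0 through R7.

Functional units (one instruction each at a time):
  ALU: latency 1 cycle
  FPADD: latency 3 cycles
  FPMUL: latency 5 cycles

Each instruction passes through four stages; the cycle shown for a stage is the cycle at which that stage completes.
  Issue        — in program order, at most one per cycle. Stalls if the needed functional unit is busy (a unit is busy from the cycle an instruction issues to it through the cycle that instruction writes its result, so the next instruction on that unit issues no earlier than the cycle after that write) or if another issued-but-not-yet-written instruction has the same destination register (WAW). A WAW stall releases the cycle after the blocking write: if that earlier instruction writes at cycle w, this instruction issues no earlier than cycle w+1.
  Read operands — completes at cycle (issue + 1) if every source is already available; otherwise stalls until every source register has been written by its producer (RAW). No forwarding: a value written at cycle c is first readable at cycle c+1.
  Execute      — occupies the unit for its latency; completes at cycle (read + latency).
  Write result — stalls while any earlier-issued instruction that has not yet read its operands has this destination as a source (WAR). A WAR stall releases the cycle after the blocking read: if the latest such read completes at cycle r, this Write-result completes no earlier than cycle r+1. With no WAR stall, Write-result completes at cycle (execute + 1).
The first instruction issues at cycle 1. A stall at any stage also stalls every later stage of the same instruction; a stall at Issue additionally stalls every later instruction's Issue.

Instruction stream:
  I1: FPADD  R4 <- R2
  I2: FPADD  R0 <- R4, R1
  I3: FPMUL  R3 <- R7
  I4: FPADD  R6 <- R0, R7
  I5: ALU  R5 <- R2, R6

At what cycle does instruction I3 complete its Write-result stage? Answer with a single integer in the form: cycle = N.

[I1] 1/2/5/6
[I2] 7/8/11/12  (struct: FPADD busy until I1 writes@6)
[I3] 8/9/14/15
[I4] 13/14/17/18  (struct: FPADD busy until I2 writes@12)
[I5] 14/19/20/21  (RAW R6: wait I4 write@18)

cycle = 15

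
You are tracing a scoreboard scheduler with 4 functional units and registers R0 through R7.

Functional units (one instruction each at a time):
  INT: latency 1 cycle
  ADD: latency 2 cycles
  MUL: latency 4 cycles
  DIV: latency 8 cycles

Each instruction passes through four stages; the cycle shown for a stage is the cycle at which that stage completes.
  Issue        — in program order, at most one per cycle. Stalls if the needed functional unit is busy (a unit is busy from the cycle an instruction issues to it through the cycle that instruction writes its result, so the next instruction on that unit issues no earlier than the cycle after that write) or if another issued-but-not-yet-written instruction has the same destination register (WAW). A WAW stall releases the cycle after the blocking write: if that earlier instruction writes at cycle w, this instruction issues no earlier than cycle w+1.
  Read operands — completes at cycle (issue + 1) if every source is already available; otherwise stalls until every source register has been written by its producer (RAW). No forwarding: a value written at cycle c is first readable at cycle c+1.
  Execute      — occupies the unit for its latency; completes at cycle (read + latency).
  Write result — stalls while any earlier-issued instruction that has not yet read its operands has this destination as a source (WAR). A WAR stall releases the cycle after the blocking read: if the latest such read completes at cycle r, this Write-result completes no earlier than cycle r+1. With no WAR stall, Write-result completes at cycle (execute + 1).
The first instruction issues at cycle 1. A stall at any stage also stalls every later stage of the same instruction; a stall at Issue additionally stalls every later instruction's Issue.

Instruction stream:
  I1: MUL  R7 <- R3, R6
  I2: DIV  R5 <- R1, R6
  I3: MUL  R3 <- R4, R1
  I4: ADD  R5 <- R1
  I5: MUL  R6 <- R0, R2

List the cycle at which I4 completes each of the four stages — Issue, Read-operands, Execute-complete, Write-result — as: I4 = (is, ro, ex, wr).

I1  is:1  ro:2  ex:6  wr:7
I2  is:2  ro:3  ex:11  wr:12
I3  is:8  ro:9  ex:13  wr:14  — struct: MUL busy until I1 writes@7
I4  is:13  ro:14  ex:16  wr:17  — WAW R5: wait I2 write@12
I5  is:15  ro:16  ex:20  wr:21  — struct: MUL busy until I3 writes@14

I4 = (13, 14, 16, 17)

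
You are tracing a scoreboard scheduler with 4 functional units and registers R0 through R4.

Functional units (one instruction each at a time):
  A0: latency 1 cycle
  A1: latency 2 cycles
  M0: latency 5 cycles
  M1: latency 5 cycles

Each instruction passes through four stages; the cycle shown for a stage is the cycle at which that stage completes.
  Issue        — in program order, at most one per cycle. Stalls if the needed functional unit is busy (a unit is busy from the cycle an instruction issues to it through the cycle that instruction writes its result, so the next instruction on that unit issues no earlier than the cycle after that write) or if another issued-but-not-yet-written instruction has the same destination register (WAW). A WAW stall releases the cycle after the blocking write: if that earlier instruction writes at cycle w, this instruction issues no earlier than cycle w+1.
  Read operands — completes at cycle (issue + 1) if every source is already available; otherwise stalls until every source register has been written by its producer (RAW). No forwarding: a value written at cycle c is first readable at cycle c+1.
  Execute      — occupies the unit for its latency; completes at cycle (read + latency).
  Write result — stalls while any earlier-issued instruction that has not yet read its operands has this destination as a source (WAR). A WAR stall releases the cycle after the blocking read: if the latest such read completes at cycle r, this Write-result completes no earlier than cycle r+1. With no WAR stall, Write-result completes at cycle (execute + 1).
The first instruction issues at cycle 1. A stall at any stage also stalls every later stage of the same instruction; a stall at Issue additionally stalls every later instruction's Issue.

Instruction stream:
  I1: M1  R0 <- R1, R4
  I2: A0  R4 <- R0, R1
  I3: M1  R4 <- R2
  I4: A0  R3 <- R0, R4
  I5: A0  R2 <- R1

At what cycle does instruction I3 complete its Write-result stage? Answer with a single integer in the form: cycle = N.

cycle = 19

[I1] 1/2/7/8
[I2] 2/9/10/11  (RAW R0: wait I1 write@8)
[I3] 12/13/18/19  (WAW R4: wait I2 write@11)
[I4] 13/20/21/22  (RAW R4: wait I3 write@19)
[I5] 23/24/25/26  (struct: A0 busy until I4 writes@22)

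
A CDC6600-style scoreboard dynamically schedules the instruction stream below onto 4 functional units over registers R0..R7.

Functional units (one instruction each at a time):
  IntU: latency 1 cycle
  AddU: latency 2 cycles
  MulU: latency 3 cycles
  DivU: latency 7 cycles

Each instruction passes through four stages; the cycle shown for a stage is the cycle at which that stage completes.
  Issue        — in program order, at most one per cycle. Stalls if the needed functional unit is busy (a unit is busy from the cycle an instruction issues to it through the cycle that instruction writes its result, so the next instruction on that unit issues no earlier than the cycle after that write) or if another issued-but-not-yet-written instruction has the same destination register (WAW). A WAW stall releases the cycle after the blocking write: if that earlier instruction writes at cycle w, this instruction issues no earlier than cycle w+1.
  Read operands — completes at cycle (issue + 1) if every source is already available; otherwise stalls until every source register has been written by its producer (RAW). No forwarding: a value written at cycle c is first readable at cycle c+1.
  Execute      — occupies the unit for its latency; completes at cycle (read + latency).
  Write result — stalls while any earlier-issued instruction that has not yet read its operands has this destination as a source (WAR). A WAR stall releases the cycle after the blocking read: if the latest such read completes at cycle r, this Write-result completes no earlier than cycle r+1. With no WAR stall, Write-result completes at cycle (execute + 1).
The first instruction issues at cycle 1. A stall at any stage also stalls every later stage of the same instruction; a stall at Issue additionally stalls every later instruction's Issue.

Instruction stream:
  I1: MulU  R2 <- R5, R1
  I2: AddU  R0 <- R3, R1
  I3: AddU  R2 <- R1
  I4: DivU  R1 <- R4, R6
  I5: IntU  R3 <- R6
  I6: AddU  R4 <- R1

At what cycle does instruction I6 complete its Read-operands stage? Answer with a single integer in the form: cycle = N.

cycle = 18

t=1  issue I1 (MulU)
t=2  I1 read-ops; issue I2 (AddU)
t=3  I2 read-ops
t=5  I1 finished on MulU; I2 finished on AddU
t=6  I1→R2; I2→R0
t=7  issue I3 (AddU)
t=8  I3 read-ops; issue I4 (DivU)
t=9  I4 read-ops; issue I5 (IntU)
t=10  I3 finished on AddU; I5 read-ops
t=11  I3→R2; I5 finished on IntU
t=12  I5→R3; issue I6 (AddU)
t=16  I4 finished on DivU
t=17  I4→R1
t=18  I6 read-ops
t=20  I6 finished on AddU
t=21  I6→R4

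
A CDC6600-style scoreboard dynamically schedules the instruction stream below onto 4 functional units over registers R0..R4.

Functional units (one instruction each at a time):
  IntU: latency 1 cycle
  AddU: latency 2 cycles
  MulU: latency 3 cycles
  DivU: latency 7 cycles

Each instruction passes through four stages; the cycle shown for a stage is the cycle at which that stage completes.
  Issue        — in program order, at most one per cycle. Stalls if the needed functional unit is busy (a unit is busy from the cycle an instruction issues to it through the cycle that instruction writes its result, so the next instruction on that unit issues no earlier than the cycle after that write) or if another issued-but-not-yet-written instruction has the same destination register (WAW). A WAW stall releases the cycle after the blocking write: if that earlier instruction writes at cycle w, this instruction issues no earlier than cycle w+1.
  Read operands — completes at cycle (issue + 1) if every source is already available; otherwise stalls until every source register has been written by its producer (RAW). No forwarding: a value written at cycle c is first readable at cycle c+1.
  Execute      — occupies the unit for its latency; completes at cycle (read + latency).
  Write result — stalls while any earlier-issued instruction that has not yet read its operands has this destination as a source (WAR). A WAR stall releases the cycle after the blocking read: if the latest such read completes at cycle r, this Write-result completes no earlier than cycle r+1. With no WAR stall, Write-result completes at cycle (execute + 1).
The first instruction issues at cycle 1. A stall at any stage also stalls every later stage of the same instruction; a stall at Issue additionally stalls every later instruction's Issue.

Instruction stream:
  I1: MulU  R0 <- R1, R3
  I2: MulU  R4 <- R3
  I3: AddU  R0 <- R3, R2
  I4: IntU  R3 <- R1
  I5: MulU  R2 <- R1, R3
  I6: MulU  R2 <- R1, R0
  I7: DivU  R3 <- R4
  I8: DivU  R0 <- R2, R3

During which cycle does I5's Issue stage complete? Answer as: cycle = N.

t=1  issue I1 (MulU)
t=2  I1 read-ops
t=5  I1 finished on MulU
t=6  I1→R0
t=7  issue I2 (MulU)
t=8  I2 read-ops; issue I3 (AddU)
t=9  I3 read-ops; issue I4 (IntU)
t=10  I4 read-ops
t=11  I2 finished on MulU; I3 finished on AddU; I4 finished on IntU
t=12  I2→R4; I3→R0; I4→R3
t=13  issue I5 (MulU)
t=14  I5 read-ops
t=17  I5 finished on MulU
t=18  I5→R2
t=19  issue I6 (MulU)
t=20  I6 read-ops; issue I7 (DivU)
t=21  I7 read-ops
t=23  I6 finished on MulU
t=24  I6→R2
t=28  I7 finished on DivU
t=29  I7→R3
t=30  issue I8 (DivU)
t=31  I8 read-ops
t=38  I8 finished on DivU
t=39  I8→R0

cycle = 13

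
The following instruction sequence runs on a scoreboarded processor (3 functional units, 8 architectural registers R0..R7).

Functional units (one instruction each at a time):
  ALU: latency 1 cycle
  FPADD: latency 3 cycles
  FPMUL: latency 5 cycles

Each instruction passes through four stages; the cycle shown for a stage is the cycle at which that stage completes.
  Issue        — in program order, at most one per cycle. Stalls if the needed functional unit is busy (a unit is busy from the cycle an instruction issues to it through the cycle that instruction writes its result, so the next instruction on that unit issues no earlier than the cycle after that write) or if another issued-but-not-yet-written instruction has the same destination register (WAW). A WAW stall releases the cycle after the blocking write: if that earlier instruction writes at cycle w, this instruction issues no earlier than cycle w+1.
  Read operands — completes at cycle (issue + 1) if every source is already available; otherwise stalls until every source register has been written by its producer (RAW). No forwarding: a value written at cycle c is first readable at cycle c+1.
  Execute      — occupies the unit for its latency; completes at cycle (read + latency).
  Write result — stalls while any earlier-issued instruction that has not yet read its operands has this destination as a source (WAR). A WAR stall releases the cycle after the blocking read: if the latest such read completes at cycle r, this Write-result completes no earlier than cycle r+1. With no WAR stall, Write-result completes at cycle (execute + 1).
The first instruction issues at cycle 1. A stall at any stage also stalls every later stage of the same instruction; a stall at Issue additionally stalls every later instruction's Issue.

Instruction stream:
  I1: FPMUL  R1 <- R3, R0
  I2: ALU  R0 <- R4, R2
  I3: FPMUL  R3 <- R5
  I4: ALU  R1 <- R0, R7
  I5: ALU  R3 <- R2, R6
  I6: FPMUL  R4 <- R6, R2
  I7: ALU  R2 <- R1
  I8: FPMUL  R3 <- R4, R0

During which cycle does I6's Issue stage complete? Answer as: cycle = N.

cycle = 18

t=1  I1 issues→FPMUL
t=2  I1 reads · I2 issues→ALU
t=3  I2 reads
t=4  I2 exec-done
t=5  I2 writes R0
t=7  I1 exec-done
t=8  I1 writes R1
t=9  I3 issues→FPMUL
t=10  I3 reads · I4 issues→ALU
t=11  I4 reads
t=12  I4 exec-done
t=13  I4 writes R1
t=15  I3 exec-done
t=16  I3 writes R3
t=17  I5 issues→ALU
t=18  I5 reads · I6 issues→FPMUL
t=19  I5 exec-done · I6 reads
t=20  I5 writes R3
t=21  I7 issues→ALU
t=22  I7 reads
t=23  I7 exec-done
t=24  I6 exec-done · I7 writes R2
t=25  I6 writes R4
t=26  I8 issues→FPMUL
t=27  I8 reads
t=32  I8 exec-done
t=33  I8 writes R3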